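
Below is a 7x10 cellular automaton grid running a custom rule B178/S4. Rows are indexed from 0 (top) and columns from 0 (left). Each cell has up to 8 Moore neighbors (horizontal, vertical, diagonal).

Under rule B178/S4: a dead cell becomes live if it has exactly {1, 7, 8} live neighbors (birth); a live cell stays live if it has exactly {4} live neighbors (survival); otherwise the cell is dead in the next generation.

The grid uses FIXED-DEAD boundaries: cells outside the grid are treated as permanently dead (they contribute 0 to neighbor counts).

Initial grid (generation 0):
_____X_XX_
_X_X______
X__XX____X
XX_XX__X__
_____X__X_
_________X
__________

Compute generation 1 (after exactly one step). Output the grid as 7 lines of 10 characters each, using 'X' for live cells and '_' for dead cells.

Answer: XX_X_____X
__________
___XX_XX__
____X_____
__________
____XXXX__
________XX

Derivation:
Simulating step by step:
Generation 0 (given above): 17 live cells
Generation 1: 15 live cells
(generation 1 grid is the final answer)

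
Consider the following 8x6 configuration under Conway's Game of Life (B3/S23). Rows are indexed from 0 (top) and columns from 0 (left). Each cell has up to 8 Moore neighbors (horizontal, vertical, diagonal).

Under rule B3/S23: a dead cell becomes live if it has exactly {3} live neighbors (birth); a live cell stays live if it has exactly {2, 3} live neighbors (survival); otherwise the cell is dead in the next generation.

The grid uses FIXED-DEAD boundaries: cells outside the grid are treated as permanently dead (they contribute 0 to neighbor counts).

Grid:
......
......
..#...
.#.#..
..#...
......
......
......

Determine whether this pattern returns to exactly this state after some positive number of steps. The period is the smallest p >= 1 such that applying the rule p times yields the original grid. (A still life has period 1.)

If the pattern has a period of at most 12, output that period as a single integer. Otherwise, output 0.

Simulating and comparing each generation to the original:
Gen 0 (original, given above): 4 live cells
Gen 1: 4 live cells, MATCHES original -> period = 1

Answer: 1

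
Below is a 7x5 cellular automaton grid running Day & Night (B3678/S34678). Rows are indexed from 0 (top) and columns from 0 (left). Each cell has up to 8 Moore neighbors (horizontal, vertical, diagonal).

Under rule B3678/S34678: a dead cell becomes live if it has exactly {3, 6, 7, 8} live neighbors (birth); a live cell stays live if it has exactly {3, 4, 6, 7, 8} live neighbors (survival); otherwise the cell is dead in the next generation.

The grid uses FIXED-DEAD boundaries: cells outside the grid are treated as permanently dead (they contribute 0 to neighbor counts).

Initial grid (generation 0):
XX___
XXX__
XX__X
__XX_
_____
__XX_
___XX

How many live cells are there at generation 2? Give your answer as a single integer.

Simulating step by step:
Generation 0 (given above): 14 live cells
Generation 1: 11 live cells
XXX__
_XX__
X____
_X___
_____
___XX
__XX_
Generation 2: 8 live cells
_XX__
__X__
__X__
_____
_____
__XX_
___XX
Population at generation 2: 8

Answer: 8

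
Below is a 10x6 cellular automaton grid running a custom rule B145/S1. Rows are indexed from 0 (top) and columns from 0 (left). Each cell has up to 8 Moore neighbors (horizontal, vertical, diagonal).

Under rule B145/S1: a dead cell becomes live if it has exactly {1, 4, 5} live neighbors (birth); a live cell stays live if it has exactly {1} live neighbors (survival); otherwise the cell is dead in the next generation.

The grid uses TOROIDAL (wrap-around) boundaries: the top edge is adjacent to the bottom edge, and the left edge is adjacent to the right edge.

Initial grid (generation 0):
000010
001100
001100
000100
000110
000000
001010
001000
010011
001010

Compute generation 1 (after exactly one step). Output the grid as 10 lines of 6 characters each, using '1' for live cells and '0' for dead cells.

Simulating step by step:
Generation 0 (given above): 16 live cells
Generation 1: 16 live cells
(generation 1 grid is the final answer)

Answer: 000100
000001
000000
011011
000001
010100
001001
000100
000100
001101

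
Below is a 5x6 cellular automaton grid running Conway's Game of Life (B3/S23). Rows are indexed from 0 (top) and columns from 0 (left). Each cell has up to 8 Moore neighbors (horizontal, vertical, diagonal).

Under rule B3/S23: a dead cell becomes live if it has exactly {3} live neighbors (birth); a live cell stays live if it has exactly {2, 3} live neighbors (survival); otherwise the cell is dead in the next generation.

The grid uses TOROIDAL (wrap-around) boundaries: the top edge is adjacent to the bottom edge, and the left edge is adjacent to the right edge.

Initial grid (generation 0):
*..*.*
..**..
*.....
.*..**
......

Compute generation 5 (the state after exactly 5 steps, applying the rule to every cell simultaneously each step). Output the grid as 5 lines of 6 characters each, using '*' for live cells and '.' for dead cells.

Answer: ......
......
......
......
......

Derivation:
Simulating step by step:
Generation 0 (given above): 9 live cells
Generation 1: 17 live cells
..***.
******
******
*....*
......
Generation 2: 6 live cells
*.....
......
......
..**..
...***
Generation 3: 8 live cells
....**
......
......
..**..
..****
Generation 4: 4 live cells
.....*
......
......
..*...
..*..*
Generation 5: 0 live cells
(generation 5 grid is the final answer)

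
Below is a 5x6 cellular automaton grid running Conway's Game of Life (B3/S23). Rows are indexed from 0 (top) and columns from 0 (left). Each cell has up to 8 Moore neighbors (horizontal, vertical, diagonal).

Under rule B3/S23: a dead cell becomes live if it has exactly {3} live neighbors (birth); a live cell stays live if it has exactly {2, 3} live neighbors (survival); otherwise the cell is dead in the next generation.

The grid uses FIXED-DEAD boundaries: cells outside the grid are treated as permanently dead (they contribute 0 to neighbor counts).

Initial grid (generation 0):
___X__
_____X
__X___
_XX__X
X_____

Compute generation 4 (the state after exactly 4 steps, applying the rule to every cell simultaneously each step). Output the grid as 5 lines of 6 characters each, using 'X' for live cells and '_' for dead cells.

Simulating step by step:
Generation 0 (given above): 7 live cells
Generation 1: 5 live cells
______
______
_XX___
_XX___
_X____
Generation 2: 5 live cells
______
______
_XX___
X_____
_XX___
Generation 3: 3 live cells
______
______
_X____
X_____
_X____
Generation 4: 2 live cells
(generation 4 grid is the final answer)

Answer: ______
______
______
XX____
______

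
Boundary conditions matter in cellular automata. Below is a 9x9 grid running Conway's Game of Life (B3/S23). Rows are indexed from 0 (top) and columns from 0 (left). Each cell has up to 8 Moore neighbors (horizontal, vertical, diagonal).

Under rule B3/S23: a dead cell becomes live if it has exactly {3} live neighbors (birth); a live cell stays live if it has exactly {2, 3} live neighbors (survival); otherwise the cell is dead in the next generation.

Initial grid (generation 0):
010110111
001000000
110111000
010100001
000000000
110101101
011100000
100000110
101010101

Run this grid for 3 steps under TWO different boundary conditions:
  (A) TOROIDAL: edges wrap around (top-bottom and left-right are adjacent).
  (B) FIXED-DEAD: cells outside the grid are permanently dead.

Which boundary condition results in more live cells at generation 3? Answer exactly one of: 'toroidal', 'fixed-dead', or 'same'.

Answer: toroidal

Derivation:
Under TOROIDAL boundary, generation 3:
000000000
000000100
000001000
010100000
010000011
000100010
001000011
000010010
011111001
Population = 20

Under FIXED-DEAD boundary, generation 3:
000001110
000110110
000111000
000100000
000000000
100100000
101000000
011000100
000000100
Population = 19

Comparison: toroidal=20, fixed-dead=19 -> toroidal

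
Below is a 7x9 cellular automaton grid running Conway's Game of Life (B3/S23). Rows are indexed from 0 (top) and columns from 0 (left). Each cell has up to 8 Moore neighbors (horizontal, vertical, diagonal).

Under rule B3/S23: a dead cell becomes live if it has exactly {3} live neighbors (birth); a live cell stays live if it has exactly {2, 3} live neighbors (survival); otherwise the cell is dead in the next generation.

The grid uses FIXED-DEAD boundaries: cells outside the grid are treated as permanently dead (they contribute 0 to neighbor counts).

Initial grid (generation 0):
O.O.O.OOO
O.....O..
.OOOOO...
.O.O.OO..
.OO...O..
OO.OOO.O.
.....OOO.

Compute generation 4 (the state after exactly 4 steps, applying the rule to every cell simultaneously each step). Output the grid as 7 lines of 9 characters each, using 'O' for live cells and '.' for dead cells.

Simulating step by step:
Generation 0 (given above): 29 live cells
Generation 1: 19 live cells
.O...OOO.
O.....O..
OO.O.....
O.....O..
.......O.
OO.OO..O.
.....O.O.
Generation 2: 21 live cells
.....OOO.
O.O..OOO.
OO.......
OO.......
OO....OO.
....O..OO
....O.O..
Generation 3: 16 live cells
.....O.O.
O....O.O.
..O...O..
..O......
OO....OOO
........O
.....O.O.
Generation 4: 10 live cells
(generation 4 grid is the final answer)

Answer: .........
.....O.O.
.O....O..
..O...O..
.O.....OO
........O
.........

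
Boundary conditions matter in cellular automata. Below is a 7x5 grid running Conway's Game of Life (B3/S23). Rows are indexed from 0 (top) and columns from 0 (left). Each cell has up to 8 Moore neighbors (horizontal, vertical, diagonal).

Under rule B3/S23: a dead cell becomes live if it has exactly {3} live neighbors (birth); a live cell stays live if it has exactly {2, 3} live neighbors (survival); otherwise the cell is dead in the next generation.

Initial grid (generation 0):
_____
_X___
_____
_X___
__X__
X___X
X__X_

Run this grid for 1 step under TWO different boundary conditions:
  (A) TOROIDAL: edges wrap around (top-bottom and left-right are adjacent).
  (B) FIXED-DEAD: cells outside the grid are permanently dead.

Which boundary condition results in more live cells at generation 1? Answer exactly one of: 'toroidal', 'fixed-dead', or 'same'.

Answer: toroidal

Derivation:
Under TOROIDAL boundary, generation 1:
_____
_____
_____
_____
XX___
XX_XX
X____
Population = 7

Under FIXED-DEAD boundary, generation 1:
_____
_____
_____
_____
_X___
_X_X_
_____
Population = 3

Comparison: toroidal=7, fixed-dead=3 -> toroidal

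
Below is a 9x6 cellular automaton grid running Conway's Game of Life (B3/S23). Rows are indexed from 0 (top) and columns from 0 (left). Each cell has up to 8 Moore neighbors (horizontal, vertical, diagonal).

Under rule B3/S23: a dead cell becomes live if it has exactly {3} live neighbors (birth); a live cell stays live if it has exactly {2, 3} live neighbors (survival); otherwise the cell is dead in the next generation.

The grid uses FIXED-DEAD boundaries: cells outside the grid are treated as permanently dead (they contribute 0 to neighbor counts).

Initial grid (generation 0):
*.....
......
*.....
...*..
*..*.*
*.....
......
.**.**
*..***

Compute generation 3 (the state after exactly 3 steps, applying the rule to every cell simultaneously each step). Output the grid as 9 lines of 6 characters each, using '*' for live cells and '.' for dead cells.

Simulating step by step:
Generation 0 (given above): 15 live cells
Generation 1: 10 live cells
......
......
......
....*.
....*.
......
.*....
.**..*
.***.*
Generation 2: 8 live cells
......
......
......
......
......
......
.**...
*..**.
.*.**.
Generation 3: 8 live cells
(generation 3 grid is the final answer)

Answer: ......
......
......
......
......
......
.***..
*...*.
..***.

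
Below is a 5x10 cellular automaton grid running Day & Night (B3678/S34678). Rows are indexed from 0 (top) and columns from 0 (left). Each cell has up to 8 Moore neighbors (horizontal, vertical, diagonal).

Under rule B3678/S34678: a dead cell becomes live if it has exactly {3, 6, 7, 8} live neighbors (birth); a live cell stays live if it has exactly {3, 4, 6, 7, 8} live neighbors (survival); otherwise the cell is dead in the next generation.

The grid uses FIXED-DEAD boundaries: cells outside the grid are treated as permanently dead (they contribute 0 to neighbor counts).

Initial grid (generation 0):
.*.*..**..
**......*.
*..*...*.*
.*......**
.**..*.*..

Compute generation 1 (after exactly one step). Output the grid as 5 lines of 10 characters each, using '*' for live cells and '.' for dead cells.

Answer: *.*.......
**....*.*.
*.*......*
**....***.
........*.

Derivation:
Simulating step by step:
Generation 0 (given above): 18 live cells
Generation 1: 15 live cells
(generation 1 grid is the final answer)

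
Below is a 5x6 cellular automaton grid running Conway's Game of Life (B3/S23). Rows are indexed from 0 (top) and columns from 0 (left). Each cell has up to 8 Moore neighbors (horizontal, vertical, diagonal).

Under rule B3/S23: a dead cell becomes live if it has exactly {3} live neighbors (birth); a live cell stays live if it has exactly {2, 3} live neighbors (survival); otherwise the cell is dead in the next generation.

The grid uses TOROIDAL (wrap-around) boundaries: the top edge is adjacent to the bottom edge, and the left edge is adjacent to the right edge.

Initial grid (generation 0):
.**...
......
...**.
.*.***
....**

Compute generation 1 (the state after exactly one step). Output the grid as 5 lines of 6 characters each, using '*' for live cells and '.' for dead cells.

Simulating step by step:
Generation 0 (given above): 10 live cells
Generation 1: 9 live cells
(generation 1 grid is the final answer)

Answer: ......
..**..
..**.*
*.*...
.*...*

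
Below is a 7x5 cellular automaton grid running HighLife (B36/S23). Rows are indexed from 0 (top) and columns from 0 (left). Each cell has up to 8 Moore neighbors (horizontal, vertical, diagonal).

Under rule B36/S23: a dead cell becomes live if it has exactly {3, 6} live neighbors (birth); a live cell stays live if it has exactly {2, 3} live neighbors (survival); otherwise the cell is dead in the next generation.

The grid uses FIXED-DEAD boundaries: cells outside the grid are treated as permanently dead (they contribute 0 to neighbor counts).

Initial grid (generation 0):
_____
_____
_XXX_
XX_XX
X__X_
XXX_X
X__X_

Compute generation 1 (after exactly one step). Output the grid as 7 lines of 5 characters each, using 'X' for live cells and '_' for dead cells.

Simulating step by step:
Generation 0 (given above): 15 live cells
Generation 1: 15 live cells
(generation 1 grid is the final answer)

Answer: _____
__X__
XX_XX
X_X_X
_X___
X_X_X
X_XX_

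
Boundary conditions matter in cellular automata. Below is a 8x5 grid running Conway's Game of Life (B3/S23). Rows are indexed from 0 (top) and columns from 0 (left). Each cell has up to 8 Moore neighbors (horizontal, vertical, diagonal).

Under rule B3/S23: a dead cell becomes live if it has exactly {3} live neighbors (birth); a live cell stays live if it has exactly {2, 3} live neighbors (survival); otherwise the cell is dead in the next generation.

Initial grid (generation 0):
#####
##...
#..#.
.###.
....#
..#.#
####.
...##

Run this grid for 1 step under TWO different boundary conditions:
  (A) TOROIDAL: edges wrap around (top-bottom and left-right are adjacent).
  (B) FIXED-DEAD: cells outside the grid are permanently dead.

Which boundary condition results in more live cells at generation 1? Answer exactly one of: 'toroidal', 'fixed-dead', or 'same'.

Under TOROIDAL boundary, generation 1:
.....
.....
#..#.
####.
##..#
..#.#
##...
.....
Population = 13

Under FIXED-DEAD boundary, generation 1:
#.##.
....#
#..#.
.####
.#..#
..#.#
.#...
.#.##
Population = 18

Comparison: toroidal=13, fixed-dead=18 -> fixed-dead

Answer: fixed-dead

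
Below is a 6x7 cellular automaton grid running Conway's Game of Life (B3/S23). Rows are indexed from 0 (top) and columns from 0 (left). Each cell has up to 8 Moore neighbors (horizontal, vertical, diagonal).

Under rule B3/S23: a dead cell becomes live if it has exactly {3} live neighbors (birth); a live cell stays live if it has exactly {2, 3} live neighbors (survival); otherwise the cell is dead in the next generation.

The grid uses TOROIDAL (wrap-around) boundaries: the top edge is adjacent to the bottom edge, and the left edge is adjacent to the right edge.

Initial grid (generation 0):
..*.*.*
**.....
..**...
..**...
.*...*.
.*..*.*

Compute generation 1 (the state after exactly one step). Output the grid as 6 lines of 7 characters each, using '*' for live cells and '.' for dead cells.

Answer: ..**..*
**.....
...*...
.*.**..
**.***.
.****.*

Derivation:
Simulating step by step:
Generation 0 (given above): 14 live cells
Generation 1: 19 live cells
(generation 1 grid is the final answer)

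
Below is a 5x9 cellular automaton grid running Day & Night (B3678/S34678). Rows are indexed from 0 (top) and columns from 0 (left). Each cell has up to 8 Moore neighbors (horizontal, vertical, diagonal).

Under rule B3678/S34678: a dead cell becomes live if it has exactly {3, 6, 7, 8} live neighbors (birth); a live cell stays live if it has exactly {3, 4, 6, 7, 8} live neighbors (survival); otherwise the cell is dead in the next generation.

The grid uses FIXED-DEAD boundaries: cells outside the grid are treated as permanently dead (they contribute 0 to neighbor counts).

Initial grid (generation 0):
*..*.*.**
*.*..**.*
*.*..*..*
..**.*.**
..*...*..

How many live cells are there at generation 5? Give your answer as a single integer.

Simulating step by step:
Generation 0 (given above): 21 live cells
Generation 1: 16 live cells
.*..*..*.
...*.**.*
..*..*..*
..***..*.
...*...*.
Generation 2: 15 live cells
.....**..
..*..**..
..*..*...
..***.*.*
..***....
Generation 3: 16 live cells
.....**..
....***..
.**..*.*.
.****....
..*.**...
Generation 4: 14 live cells
....***..
....*..*.
.**..*...
.*..*.*..
.**.*....
Generation 5: 11 live cells
.....*...
...**....
...****..
**.......
...*.*...
Population at generation 5: 11

Answer: 11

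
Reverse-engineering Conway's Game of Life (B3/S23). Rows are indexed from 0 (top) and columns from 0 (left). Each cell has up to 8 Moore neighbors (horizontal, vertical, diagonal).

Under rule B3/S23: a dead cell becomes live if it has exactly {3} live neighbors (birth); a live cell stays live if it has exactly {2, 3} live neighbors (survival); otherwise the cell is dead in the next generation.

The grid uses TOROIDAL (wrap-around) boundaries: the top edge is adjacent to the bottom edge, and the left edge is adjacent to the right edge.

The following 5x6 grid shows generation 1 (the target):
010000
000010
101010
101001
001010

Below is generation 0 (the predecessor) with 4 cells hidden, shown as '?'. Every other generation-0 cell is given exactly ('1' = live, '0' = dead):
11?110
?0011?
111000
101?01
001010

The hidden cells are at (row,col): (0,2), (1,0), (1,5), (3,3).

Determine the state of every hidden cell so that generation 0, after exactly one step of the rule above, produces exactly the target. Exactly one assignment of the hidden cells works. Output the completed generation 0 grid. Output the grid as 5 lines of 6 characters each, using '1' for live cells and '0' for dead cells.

Answer: 110110
000110
111000
101001
001010

Derivation:
Hidden generation-0 cells (in order): (0,2), (1,0), (1,5), (3,3).
A hidden cell only influences target cells in its own 3x3 neighborhood. Try each of the 2^4 = 16 assignments, step the completed generation 0 forward once under B3/S23, and compare with the target:
  (0,2)=0 (1,0)=0 (1,5)=0 (3,3)=0 -> step reproduces the target at every cell -> ACCEPT
  (0,2)=0 (1,0)=0 (1,5)=0 (3,3)=1 -> step gives (2,2)='0' but target has '1' -> reject
  (0,2)=0 (1,0)=0 (1,5)=1 (3,3)=0 -> step gives (0,0)='1' but target has '0' -> reject
  (0,2)=0 (1,0)=0 (1,5)=1 (3,3)=1 -> step gives (0,0)='1' but target has '0' -> reject
  (0,2)=0 (1,0)=1 (1,5)=0 (3,3)=0 -> step gives (0,0)='1' but target has '0' -> reject
  (0,2)=0 (1,0)=1 (1,5)=0 (3,3)=1 -> step gives (0,0)='1' but target has '0' -> reject
  (0,2)=0 (1,0)=1 (1,5)=1 (3,3)=0 -> step gives (0,0)='1' but target has '0' -> reject
  (0,2)=0 (1,0)=1 (1,5)=1 (3,3)=1 -> step gives (0,0)='1' but target has '0' -> reject
  (0,2)=1 (1,0)=0 (1,5)=0 (3,3)=0 -> step gives (4,2)='0' but target has '1' -> reject
  (0,2)=1 (1,0)=0 (1,5)=0 (3,3)=1 -> step gives (2,2)='0' but target has '1' -> reject
  (0,2)=1 (1,0)=0 (1,5)=1 (3,3)=0 -> step gives (0,0)='1' but target has '0' -> reject
  (0,2)=1 (1,0)=0 (1,5)=1 (3,3)=1 -> step gives (0,0)='1' but target has '0' -> reject
  (0,2)=1 (1,0)=1 (1,5)=0 (3,3)=0 -> step gives (0,0)='1' but target has '0' -> reject
  (0,2)=1 (1,0)=1 (1,5)=0 (3,3)=1 -> step gives (0,0)='1' but target has '0' -> reject
  (0,2)=1 (1,0)=1 (1,5)=1 (3,3)=0 -> step gives (0,0)='1' but target has '0' -> reject
  (0,2)=1 (1,0)=1 (1,5)=1 (3,3)=1 -> step gives (0,0)='1' but target has '0' -> reject
Unique solution: (0,2)=dead, (1,0)=dead, (1,5)=dead, (3,3)=dead.
Check: live-neighbor counts of every cell in the completed generation 0:
124544
455434
343434
363423
453535
Applying B3/S23 to generation 0 with these counts gives:
010000
000010
101010
101001
001010
which matches the target exactly.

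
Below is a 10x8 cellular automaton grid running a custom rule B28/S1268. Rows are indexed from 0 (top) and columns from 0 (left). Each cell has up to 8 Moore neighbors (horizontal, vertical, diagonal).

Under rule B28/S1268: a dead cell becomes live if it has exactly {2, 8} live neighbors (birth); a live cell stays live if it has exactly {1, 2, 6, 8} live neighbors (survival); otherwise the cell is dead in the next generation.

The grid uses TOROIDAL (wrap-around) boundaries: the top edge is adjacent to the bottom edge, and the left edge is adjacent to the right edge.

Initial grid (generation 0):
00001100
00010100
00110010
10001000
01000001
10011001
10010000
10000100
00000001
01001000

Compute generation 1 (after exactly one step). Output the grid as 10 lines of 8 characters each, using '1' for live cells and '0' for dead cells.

Answer: 00100010
00000000
01100011
10001110
01100110
00011010
00110110
11001010
01001111
10011010

Derivation:
Simulating step by step:
Generation 0 (given above): 22 live cells
Generation 1: 34 live cells
(generation 1 grid is the final answer)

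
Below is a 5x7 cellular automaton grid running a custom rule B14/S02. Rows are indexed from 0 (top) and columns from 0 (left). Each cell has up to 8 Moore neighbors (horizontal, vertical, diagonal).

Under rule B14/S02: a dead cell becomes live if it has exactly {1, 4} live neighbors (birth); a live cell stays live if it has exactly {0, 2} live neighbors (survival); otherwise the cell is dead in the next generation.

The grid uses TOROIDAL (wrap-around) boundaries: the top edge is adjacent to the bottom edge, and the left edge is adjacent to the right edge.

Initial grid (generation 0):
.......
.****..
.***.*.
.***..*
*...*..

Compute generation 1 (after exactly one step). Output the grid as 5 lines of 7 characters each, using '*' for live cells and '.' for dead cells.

Answer: ...*..*
......*
*....*.
*...*.*
*......

Derivation:
Simulating step by step:
Generation 0 (given above): 14 live cells
Generation 1: 9 live cells
(generation 1 grid is the final answer)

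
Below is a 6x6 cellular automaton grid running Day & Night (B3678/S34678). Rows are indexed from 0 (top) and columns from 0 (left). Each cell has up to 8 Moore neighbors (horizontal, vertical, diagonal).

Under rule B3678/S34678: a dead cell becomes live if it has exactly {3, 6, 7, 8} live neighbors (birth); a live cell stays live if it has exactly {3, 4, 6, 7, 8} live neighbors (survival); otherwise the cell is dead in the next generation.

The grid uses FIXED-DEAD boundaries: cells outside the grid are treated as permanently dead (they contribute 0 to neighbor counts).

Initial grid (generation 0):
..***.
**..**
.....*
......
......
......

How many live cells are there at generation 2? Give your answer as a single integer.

Simulating step by step:
Generation 0 (given above): 8 live cells
Generation 1: 8 live cells
.*.***
..*.**
....*.
......
......
......
Generation 2: 7 live cells
..****
.....*
...*.*
......
......
......
Population at generation 2: 7

Answer: 7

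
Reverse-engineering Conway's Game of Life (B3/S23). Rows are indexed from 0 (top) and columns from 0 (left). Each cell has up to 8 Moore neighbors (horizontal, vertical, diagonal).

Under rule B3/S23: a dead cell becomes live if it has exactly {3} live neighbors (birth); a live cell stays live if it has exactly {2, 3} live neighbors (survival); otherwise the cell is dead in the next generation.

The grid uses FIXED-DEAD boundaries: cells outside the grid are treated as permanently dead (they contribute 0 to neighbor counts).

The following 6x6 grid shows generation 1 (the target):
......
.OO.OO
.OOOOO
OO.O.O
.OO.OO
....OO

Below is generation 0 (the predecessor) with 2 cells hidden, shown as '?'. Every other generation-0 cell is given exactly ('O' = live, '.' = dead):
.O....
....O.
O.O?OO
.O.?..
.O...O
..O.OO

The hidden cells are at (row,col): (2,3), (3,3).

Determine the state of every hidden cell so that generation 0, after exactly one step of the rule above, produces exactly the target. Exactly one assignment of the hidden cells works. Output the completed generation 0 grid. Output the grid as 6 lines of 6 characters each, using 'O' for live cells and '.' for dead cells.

Answer: .O....
....O.
O.OOOO
.O....
.O...O
..O.OO

Derivation:
Hidden generation-0 cells (in order): (2,3), (3,3).
A hidden cell only influences target cells in its own 3x3 neighborhood. Try each of the 2^2 = 4 assignments, step the completed generation 0 forward once under B3/S23, and compare with the target:
  (2,3)=. (3,3)=. -> step gives (1,2)='.' but target has 'O' -> reject
  (2,3)=. (3,3)=O -> step gives (1,2)='.' but target has 'O' -> reject
  (2,3)=O (3,3)=. -> step reproduces the target at every cell -> ACCEPT
  (2,3)=O (3,3)=O -> step gives (2,3)='.' but target has 'O' -> reject
Unique solution: (2,3)=live, (3,3)=dead.
Check: live-neighbor counts of every cell in the completed generation 0:
101111
233433
132332
334343
223232
121222
Applying B3/S23 to generation 0 with these counts gives:
......
.OO.OO
.OOOOO
OO.O.O
.OO.OO
....OO
which matches the target exactly.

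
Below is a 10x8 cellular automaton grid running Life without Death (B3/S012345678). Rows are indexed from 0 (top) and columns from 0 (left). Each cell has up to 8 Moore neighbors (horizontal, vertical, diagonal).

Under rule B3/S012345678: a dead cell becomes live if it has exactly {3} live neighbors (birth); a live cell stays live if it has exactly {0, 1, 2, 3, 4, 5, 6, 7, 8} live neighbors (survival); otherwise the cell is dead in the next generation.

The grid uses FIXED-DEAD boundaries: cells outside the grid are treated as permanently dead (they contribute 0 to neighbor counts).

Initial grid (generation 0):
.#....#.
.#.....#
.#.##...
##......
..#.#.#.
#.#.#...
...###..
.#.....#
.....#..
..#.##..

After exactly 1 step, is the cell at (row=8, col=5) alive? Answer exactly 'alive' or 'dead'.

Simulating step by step:
Generation 0 (given above): 24 live cells
Generation 1: 36 live cells
.#....#.
##.....#
.#.##...
##..##..
#.#.###.
###.#...
.#####..
.#...###
....###.
..#.##..

Cell (8,5) at generation 1: 1 -> alive

Answer: alive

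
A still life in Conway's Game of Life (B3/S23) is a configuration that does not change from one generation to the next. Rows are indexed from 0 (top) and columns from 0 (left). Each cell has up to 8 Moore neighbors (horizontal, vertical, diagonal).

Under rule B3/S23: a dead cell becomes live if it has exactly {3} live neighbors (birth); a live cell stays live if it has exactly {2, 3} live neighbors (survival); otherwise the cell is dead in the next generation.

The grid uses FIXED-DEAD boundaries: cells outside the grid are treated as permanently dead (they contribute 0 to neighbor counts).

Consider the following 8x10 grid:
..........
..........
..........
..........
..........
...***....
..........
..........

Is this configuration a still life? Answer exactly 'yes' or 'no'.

Answer: no

Derivation:
Compute generation 1 and compare to generation 0 (given above):
Generation 1:
..........
..........
..........
..........
....*.....
....*.....
....*.....
..........
Cell (4,4) differs: gen0=0 vs gen1=1 -> NOT a still life.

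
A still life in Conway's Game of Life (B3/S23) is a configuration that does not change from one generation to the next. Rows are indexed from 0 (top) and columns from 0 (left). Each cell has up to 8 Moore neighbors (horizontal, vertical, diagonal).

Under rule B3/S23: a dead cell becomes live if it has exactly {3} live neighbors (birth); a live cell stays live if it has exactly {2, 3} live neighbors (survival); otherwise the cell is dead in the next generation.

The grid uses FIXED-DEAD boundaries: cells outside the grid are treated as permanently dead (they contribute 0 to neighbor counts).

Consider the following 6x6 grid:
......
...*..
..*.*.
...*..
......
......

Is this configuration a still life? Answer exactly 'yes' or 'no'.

Compute generation 1 and compare to generation 0 (given above):
Generation 1:
......
...*..
..*.*.
...*..
......
......
The grids are IDENTICAL -> still life.

Answer: yes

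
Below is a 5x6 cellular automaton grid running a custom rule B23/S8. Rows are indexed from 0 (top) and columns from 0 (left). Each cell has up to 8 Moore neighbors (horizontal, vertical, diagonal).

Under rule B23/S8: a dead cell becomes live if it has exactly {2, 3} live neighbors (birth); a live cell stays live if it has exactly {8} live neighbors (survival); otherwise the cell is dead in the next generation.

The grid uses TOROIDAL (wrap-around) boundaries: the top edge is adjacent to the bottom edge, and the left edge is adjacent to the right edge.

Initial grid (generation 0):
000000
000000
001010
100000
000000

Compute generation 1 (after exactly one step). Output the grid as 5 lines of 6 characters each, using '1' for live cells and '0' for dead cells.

Simulating step by step:
Generation 0 (given above): 3 live cells
Generation 1: 7 live cells
(generation 1 grid is the final answer)

Answer: 000000
000100
010101
010101
000000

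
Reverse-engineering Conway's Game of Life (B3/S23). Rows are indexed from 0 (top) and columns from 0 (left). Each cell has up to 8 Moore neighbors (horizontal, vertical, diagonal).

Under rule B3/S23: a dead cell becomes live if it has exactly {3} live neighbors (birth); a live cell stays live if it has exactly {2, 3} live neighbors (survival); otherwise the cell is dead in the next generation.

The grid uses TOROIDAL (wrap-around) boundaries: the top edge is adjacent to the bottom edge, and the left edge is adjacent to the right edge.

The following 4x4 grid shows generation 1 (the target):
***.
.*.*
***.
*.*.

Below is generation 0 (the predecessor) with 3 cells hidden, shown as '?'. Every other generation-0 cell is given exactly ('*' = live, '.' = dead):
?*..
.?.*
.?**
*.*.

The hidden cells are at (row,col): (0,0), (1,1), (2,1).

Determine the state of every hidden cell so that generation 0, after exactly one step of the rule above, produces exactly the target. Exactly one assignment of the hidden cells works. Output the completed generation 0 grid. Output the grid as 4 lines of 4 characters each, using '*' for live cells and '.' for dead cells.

Answer: **..
...*
..**
*.*.

Derivation:
Hidden generation-0 cells (in order): (0,0), (1,1), (2,1).
A hidden cell only influences target cells in its own 3x3 neighborhood. Try each of the 2^3 = 8 assignments, step the completed generation 0 forward once under B3/S23, and compare with the target:
  (0,0)=. (1,1)=. (2,1)=. -> step gives (0,3)='*' but target has '.' -> reject
  (0,0)=. (1,1)=. (2,1)=* -> step gives (0,3)='*' but target has '.' -> reject
  (0,0)=. (1,1)=* (2,1)=. -> step gives (0,0)='.' but target has '*' -> reject
  (0,0)=. (1,1)=* (2,1)=* -> step gives (0,0)='.' but target has '*' -> reject
  (0,0)=* (1,1)=. (2,1)=. -> step reproduces the target at every cell -> ACCEPT
  (0,0)=* (1,1)=. (2,1)=* -> step gives (1,1)='.' but target has '*' -> reject
  (0,0)=* (1,1)=* (2,1)=. -> step gives (0,0)='.' but target has '*' -> reject
  (0,0)=* (1,1)=* (2,1)=* -> step gives (0,0)='.' but target has '*' -> reject
Unique solution: (0,0)=live, (1,1)=dead, (2,1)=dead.
Check: live-neighbor counts of every cell in the completed generation 0:
3334
4343
3334
3535
Applying B3/S23 to generation 0 with these counts gives:
***.
.*.*
***.
*.*.
which matches the target exactly.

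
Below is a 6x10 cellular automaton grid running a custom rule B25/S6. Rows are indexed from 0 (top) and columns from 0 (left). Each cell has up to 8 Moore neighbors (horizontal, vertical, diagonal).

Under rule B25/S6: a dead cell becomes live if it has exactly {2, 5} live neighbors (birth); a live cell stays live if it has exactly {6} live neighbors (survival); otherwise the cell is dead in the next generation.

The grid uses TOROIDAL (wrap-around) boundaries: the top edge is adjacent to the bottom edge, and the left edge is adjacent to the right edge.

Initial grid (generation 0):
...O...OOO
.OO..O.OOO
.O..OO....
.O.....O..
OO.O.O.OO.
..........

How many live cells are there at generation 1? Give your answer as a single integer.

Answer: 11

Derivation:
Simulating step by step:
Generation 0 (given above): 21 live cells
Generation 1: 11 live cells
.O..O.....
..........
...O.....O
...O.....O
....O....O
.O.O....O.
Population at generation 1: 11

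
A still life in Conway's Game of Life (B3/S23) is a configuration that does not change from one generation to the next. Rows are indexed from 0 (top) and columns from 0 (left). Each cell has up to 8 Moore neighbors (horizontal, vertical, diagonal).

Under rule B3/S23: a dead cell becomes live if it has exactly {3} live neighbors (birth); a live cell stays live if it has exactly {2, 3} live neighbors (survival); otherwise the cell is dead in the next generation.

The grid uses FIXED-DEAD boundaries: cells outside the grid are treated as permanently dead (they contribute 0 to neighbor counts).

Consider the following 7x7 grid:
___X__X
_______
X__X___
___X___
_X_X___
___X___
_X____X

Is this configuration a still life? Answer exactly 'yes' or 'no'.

Answer: no

Derivation:
Compute generation 1 and compare to generation 0 (given above):
Generation 1:
_______
_______
_______
___XX__
___XX__
_______
_______
Cell (0,3) differs: gen0=1 vs gen1=0 -> NOT a still life.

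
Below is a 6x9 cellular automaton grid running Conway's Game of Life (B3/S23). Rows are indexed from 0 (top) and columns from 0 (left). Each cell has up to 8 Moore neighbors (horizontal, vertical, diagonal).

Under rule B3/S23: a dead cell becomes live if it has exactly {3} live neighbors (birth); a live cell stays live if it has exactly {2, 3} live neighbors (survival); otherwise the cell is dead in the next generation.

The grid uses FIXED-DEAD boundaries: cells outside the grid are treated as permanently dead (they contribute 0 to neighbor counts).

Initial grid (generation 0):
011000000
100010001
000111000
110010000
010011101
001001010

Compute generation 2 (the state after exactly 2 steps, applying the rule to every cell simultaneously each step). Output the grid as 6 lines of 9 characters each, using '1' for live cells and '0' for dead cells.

Simulating step by step:
Generation 0 (given above): 19 live cells
Generation 1: 23 live cells
010000000
011011000
110101000
111000100
111110110
000011010
Generation 2: 18 live cells
(generation 2 grid is the final answer)

Answer: 011000000
000111000
000101100
000000110
100010010
011011010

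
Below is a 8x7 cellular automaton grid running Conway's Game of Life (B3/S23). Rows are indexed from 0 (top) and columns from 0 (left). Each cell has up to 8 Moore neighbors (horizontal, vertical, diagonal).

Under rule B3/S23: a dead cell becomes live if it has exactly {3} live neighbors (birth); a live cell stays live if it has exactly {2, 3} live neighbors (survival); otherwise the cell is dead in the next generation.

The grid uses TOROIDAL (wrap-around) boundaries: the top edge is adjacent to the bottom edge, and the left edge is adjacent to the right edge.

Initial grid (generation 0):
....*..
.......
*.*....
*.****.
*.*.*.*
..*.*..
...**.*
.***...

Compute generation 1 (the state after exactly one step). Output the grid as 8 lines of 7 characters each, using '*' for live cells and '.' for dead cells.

Answer: ..**...
.......
..*.*.*
*.*.**.
*.*...*
***.*.*
.*..**.
..*..*.

Derivation:
Simulating step by step:
Generation 0 (given above): 20 live cells
Generation 1: 22 live cells
(generation 1 grid is the final answer)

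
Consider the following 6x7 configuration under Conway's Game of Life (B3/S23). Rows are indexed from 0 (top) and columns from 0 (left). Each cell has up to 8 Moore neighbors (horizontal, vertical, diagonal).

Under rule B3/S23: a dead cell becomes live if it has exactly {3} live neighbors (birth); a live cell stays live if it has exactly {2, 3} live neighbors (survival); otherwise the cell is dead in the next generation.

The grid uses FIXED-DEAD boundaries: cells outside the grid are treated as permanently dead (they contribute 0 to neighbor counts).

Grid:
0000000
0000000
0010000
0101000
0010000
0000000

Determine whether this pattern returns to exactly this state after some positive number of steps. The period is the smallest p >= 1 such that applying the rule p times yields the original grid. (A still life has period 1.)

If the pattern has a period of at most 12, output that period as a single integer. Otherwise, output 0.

Answer: 1

Derivation:
Simulating and comparing each generation to the original:
Gen 0 (original, given above): 4 live cells
Gen 1: 4 live cells, MATCHES original -> period = 1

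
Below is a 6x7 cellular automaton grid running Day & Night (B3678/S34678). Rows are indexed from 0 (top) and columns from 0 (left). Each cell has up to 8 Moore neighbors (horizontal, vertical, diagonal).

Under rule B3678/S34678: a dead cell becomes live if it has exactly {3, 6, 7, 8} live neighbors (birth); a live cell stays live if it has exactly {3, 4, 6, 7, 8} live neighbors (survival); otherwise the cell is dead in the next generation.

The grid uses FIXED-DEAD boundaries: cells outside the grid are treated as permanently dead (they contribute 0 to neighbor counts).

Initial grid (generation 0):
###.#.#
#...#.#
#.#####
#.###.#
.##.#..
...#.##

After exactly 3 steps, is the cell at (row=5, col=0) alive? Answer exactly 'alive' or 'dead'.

Answer: dead

Derivation:
Simulating step by step:
Generation 0 (given above): 25 live cells
Generation 1: 22 live cells
.#.#...
##.####
..##.##
.#.#.#.
.####.#
..#.#..
Generation 2: 20 live cells
#....#.
.###.##
#..##.#
.##.##.
.#..#..
.##..#.
Generation 3: 21 live cells
.##.#.#
####.##
..#..##
###.##.
##..#..
.......

Cell (5,0) at generation 3: 0 -> dead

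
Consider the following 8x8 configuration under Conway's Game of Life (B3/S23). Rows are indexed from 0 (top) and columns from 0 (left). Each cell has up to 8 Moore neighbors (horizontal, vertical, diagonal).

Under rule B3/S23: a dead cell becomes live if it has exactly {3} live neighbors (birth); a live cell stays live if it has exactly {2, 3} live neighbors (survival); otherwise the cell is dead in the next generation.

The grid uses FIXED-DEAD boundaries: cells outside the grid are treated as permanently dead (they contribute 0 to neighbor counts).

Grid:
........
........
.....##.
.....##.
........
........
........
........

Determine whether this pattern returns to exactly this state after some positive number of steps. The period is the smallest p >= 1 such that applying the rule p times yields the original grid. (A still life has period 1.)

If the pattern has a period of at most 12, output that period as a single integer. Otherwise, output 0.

Answer: 1

Derivation:
Simulating and comparing each generation to the original:
Gen 0 (original, given above): 4 live cells
Gen 1: 4 live cells, MATCHES original -> period = 1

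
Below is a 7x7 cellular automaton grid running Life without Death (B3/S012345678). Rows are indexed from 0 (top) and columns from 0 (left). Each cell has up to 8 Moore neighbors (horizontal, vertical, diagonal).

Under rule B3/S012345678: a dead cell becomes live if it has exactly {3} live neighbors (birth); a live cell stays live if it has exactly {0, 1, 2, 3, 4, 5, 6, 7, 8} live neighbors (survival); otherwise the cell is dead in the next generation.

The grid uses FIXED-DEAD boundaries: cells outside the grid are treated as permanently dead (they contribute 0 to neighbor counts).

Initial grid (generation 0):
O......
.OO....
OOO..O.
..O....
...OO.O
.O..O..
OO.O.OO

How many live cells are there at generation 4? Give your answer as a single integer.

Simulating step by step:
Generation 0 (given above): 18 live cells
Generation 1: 28 live cells
OO.....
.OO....
OOOO.O.
..O.OO.
..OOOOO
OO..O.O
OOOOOOO
Generation 2: 30 live cells
OOO....
.OOO...
OOOO.O.
..O.OO.
..OOOOO
OO..O.O
OOOOOOO
Generation 3: 32 live cells
OOOO...
.OOOO..
OOOO.O.
..O.OO.
..OOOOO
OO..O.O
OOOOOOO
Generation 4: 33 live cells
OOOOO..
.OOOO..
OOOO.O.
..O.OO.
..OOOOO
OO..O.O
OOOOOOO
Population at generation 4: 33

Answer: 33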